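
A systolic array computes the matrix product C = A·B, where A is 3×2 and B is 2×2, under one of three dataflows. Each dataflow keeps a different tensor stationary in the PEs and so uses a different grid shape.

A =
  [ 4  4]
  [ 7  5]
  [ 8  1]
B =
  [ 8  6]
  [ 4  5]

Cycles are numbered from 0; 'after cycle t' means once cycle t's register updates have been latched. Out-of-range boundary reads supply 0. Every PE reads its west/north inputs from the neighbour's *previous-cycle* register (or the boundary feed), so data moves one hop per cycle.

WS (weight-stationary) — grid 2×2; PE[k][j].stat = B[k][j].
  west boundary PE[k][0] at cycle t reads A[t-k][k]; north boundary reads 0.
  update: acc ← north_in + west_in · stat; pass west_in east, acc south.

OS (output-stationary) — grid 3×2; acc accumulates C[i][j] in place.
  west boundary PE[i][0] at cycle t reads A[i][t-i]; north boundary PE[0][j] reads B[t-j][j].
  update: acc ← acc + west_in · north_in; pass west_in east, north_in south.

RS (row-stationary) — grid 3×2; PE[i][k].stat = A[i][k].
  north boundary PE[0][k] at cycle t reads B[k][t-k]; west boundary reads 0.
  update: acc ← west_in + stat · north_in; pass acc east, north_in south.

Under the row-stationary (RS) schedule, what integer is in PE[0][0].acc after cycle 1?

PE[0][0].acc = 24

RS (3×2). Following PE[0][0] plus its west/north inputs:
  0: (0,0).acc=32  regs=<32,8>
  1: (0,0).acc=24  regs=<24,6>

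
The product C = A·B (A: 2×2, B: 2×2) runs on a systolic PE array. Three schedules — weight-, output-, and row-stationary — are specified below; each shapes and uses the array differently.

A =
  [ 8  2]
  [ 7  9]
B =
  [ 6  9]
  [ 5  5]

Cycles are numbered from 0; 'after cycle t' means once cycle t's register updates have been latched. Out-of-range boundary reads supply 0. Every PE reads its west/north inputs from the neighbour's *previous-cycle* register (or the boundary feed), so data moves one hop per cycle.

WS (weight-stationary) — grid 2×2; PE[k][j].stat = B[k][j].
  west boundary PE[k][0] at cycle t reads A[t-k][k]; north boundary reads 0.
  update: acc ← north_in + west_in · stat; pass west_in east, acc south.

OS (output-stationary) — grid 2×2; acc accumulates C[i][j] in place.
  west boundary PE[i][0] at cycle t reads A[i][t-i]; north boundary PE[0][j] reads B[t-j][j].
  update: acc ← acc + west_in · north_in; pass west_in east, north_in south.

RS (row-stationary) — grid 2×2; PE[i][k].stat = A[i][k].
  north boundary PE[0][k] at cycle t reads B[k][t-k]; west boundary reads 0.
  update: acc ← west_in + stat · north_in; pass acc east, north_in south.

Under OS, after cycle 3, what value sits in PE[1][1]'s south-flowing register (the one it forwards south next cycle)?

OS (2×2). Following PE[1][1] plus its west/north inputs:
  [0] (0,1) acc=0 (h:0 v:0)
  [0] (1,0) acc=0 (h:0 v:0)
  [0] (1,1) acc=0 (h:0 v:0)
  [1] (0,1) acc=72 (h:8 v:9)
  [1] (1,0) acc=42 (h:7 v:6)
  [1] (1,1) acc=0 (h:0 v:0)
  [2] (0,1) acc=82 (h:2 v:5)
  [2] (1,0) acc=87 (h:9 v:5)
  [2] (1,1) acc=63 (h:7 v:9)
  [3] (0,1) acc=82 (h:0 v:0)
  [3] (1,0) acc=87 (h:0 v:0)
  [3] (1,1) acc=108 (h:9 v:5)

register = 5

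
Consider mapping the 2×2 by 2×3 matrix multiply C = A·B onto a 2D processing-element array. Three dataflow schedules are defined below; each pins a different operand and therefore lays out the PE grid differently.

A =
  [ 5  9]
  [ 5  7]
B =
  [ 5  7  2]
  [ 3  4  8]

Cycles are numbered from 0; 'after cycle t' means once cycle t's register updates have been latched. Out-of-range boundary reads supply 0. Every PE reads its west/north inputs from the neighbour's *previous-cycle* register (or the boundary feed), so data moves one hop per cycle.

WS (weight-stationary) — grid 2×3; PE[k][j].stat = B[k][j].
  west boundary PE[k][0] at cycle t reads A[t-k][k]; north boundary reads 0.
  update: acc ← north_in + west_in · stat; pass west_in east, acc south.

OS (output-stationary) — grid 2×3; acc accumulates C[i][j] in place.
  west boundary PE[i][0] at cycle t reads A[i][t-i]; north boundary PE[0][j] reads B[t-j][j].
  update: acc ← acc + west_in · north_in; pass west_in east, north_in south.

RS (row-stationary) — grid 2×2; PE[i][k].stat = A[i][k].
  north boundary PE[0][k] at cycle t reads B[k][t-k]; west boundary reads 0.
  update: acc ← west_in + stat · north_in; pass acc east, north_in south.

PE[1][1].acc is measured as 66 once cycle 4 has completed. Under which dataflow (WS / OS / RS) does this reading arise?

— WS: 2×3; PE[1][1] trace:
  t=0 PE[1][1]: acc=0 h=0 v=0
  t=1 PE[1][1]: acc=0 h=0 v=0
  t=2 PE[1][1]: acc=71 h=9 v=71
  t=3 PE[1][1]: acc=63 h=7 v=63
  t=4 PE[1][1]: acc=0 h=0 v=0
— OS: 2×3; PE[1][1] trace:
  t=0 PE[1][1]: acc=0 h=0 v=0
  t=1 PE[1][1]: acc=0 h=0 v=0
  t=2 PE[1][1]: acc=35 h=5 v=7
  t=3 PE[1][1]: acc=63 h=7 v=4
  t=4 PE[1][1]: acc=63 h=0 v=0
— RS: 2×2; PE[1][1] trace:
  t=0 PE[1][1]: acc=0 h=0 v=0
  t=1 PE[1][1]: acc=0 h=0 v=0
  t=2 PE[1][1]: acc=46 h=46 v=3
  t=3 PE[1][1]: acc=63 h=63 v=4
  t=4 PE[1][1]: acc=66 h=66 v=8

dataflow = RS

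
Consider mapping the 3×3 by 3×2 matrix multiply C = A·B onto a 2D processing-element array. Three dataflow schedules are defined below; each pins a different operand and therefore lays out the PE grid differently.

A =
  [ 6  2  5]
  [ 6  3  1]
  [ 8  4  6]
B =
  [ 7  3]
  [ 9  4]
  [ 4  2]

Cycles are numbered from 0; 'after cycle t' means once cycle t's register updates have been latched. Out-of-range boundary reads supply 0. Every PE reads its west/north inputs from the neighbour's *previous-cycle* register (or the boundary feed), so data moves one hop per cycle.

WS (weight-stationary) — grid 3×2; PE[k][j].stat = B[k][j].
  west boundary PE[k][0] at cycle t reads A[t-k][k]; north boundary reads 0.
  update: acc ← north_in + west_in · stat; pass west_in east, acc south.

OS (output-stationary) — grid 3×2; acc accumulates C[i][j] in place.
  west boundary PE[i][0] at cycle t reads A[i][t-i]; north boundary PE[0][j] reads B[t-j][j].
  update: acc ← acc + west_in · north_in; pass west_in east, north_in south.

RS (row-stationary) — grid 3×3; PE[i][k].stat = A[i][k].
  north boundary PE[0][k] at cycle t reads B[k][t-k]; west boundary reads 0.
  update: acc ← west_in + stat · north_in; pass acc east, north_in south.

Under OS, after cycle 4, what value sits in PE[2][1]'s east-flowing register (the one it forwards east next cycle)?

register = 4

Tracing OS — 3×2 array, target PE[2][1]:
  after 0 — PE[1][1] acc=0, pass-E 0, pass-S 0
  after 0 — PE[2][0] acc=0, pass-E 0, pass-S 0
  after 0 — PE[2][1] acc=0, pass-E 0, pass-S 0
  after 1 — PE[1][1] acc=0, pass-E 0, pass-S 0
  after 1 — PE[2][0] acc=0, pass-E 0, pass-S 0
  after 1 — PE[2][1] acc=0, pass-E 0, pass-S 0
  after 2 — PE[1][1] acc=18, pass-E 6, pass-S 3
  after 2 — PE[2][0] acc=56, pass-E 8, pass-S 7
  after 2 — PE[2][1] acc=0, pass-E 0, pass-S 0
  after 3 — PE[1][1] acc=30, pass-E 3, pass-S 4
  after 3 — PE[2][0] acc=92, pass-E 4, pass-S 9
  after 3 — PE[2][1] acc=24, pass-E 8, pass-S 3
  after 4 — PE[1][1] acc=32, pass-E 1, pass-S 2
  after 4 — PE[2][0] acc=116, pass-E 6, pass-S 4
  after 4 — PE[2][1] acc=40, pass-E 4, pass-S 4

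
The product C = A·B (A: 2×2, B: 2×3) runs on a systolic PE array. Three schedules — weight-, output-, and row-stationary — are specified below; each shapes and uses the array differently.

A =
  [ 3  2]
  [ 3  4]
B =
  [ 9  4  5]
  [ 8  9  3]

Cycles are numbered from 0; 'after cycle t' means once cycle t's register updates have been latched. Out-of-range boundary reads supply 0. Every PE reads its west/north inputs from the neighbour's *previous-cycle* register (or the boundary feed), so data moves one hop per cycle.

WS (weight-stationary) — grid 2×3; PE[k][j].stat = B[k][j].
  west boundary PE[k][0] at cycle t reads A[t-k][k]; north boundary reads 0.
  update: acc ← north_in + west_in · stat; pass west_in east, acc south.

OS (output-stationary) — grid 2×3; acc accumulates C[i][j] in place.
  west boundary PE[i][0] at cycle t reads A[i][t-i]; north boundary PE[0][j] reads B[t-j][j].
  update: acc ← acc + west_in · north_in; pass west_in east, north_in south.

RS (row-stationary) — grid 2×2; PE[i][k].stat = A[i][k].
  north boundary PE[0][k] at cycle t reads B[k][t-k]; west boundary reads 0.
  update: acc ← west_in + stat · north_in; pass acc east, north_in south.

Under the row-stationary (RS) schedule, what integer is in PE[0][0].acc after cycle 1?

PE[0][0].acc = 12

RS on a 2×2 grid — tracing PE[0][0] and its feeders:
  step 0 · PE0,0: acc=27; fwd→27 fwd↓9
  step 1 · PE0,0: acc=12; fwd→12 fwd↓4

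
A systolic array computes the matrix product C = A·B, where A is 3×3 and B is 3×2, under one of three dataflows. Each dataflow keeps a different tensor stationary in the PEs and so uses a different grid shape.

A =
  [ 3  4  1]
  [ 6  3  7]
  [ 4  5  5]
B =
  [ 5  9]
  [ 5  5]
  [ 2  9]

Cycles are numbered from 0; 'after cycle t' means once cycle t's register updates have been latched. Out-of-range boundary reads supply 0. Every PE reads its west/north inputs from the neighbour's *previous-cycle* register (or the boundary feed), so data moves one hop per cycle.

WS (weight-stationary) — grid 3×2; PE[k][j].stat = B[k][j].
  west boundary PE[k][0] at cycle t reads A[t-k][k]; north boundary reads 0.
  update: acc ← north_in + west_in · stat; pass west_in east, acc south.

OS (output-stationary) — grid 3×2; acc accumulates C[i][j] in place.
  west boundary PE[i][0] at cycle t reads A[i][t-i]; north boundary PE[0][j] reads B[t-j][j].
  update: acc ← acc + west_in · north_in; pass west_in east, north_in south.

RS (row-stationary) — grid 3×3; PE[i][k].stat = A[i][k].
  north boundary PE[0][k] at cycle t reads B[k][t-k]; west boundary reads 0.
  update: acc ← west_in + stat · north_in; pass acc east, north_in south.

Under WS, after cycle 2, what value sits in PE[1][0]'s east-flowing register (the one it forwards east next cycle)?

register = 3

WS 3×2: PE[1][0] cycle-by-cycle (with neighbour feeds):
  c0 r0c0: 15 / 3 / 15
  c0 r1c0: 0 / 0 / 0
  c1 r0c0: 30 / 6 / 30
  c1 r1c0: 35 / 4 / 35
  c2 r0c0: 20 / 4 / 20
  c2 r1c0: 45 / 3 / 45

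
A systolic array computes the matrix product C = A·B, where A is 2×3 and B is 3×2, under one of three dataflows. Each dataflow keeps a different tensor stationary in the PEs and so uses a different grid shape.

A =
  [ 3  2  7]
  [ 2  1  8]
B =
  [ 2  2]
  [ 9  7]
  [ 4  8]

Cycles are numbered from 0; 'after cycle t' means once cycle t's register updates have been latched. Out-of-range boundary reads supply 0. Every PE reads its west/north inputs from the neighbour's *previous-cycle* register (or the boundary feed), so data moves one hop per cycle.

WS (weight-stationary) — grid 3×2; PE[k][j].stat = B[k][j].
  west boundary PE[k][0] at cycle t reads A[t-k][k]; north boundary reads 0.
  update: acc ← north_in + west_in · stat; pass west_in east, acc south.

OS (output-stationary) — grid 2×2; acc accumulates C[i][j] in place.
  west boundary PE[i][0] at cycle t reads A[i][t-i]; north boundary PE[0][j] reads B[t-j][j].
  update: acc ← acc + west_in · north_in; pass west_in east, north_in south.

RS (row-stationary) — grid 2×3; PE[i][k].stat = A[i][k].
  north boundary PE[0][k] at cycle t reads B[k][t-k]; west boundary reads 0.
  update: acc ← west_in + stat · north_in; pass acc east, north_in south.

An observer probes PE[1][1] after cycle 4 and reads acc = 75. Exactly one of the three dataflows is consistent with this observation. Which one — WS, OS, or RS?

dataflow = OS

— WS: 3×2; PE[1][1] trace:
  cycle 0: PE[1][1] → acc 0, east 0, south 0
  cycle 1: PE[1][1] → acc 0, east 0, south 0
  cycle 2: PE[1][1] → acc 20, east 2, south 20
  cycle 3: PE[1][1] → acc 11, east 1, south 11
  cycle 4: PE[1][1] → acc 0, east 0, south 0
— OS: 2×2; PE[1][1] trace:
  cycle 0: PE[1][1] → acc 0, east 0, south 0
  cycle 1: PE[1][1] → acc 0, east 0, south 0
  cycle 2: PE[1][1] → acc 4, east 2, south 2
  cycle 3: PE[1][1] → acc 11, east 1, south 7
  cycle 4: PE[1][1] → acc 75, east 8, south 8
— RS: 2×3; PE[1][1] trace:
  cycle 0: PE[1][1] → acc 0, east 0, south 0
  cycle 1: PE[1][1] → acc 0, east 0, south 0
  cycle 2: PE[1][1] → acc 13, east 13, south 9
  cycle 3: PE[1][1] → acc 11, east 11, south 7
  cycle 4: PE[1][1] → acc 0, east 0, south 0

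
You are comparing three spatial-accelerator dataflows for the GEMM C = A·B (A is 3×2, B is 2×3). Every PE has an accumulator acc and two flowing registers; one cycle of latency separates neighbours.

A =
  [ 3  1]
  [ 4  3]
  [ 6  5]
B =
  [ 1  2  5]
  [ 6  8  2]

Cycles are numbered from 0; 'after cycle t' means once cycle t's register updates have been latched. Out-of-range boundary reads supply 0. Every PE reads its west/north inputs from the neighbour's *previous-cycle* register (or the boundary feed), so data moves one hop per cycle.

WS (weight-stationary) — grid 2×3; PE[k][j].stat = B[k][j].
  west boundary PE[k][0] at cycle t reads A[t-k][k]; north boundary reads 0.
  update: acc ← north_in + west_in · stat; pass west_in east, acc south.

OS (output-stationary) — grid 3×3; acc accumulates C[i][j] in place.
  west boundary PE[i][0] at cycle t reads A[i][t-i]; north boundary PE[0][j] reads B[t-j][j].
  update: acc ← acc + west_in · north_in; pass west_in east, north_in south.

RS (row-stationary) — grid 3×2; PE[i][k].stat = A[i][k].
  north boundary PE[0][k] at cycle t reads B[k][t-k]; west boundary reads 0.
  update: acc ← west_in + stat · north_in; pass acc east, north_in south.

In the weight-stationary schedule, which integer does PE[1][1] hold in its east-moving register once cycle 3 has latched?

WS 2×3: PE[1][1] cycle-by-cycle (with neighbour feeds):
  @0  [0,1]  acc 0  |  →0  ↓0
  @0  [1,0]  acc 0  |  →0  ↓0
  @0  [1,1]  acc 0  |  →0  ↓0
  @1  [0,1]  acc 6  |  →3  ↓6
  @1  [1,0]  acc 9  |  →1  ↓9
  @1  [1,1]  acc 0  |  →0  ↓0
  @2  [0,1]  acc 8  |  →4  ↓8
  @2  [1,0]  acc 22  |  →3  ↓22
  @2  [1,1]  acc 14  |  →1  ↓14
  @3  [0,1]  acc 12  |  →6  ↓12
  @3  [1,0]  acc 36  |  →5  ↓36
  @3  [1,1]  acc 32  |  →3  ↓32

register = 3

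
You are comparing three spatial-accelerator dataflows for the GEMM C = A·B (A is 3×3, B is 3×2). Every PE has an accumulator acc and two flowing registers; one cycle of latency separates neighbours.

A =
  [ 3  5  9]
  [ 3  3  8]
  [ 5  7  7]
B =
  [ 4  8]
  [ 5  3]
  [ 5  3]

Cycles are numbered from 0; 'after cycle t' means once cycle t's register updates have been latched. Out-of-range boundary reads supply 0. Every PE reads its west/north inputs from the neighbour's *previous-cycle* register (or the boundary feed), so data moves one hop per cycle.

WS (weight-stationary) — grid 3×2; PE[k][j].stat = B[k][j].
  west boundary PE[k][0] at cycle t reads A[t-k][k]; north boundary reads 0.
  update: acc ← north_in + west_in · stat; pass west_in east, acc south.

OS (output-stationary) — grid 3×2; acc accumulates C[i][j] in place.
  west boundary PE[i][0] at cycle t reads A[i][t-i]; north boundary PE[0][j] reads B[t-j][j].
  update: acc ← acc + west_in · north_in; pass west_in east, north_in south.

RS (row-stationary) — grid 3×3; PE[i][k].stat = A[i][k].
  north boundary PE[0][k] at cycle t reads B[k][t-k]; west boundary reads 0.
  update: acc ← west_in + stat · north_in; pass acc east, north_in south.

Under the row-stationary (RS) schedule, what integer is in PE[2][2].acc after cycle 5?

PE[2][2].acc = 82

RS (3×3). Following PE[2][2] plus its west/north inputs:
  0: (1,2).acc=0  regs=<0,0>
  0: (2,1).acc=0  regs=<0,0>
  0: (2,2).acc=0  regs=<0,0>
  1: (1,2).acc=0  regs=<0,0>
  1: (2,1).acc=0  regs=<0,0>
  1: (2,2).acc=0  regs=<0,0>
  2: (1,2).acc=0  regs=<0,0>
  2: (2,1).acc=0  regs=<0,0>
  2: (2,2).acc=0  regs=<0,0>
  3: (1,2).acc=67  regs=<67,5>
  3: (2,1).acc=55  regs=<55,5>
  3: (2,2).acc=0  regs=<0,0>
  4: (1,2).acc=57  regs=<57,3>
  4: (2,1).acc=61  regs=<61,3>
  4: (2,2).acc=90  regs=<90,5>
  5: (1,2).acc=0  regs=<0,0>
  5: (2,1).acc=0  regs=<0,0>
  5: (2,2).acc=82  regs=<82,3>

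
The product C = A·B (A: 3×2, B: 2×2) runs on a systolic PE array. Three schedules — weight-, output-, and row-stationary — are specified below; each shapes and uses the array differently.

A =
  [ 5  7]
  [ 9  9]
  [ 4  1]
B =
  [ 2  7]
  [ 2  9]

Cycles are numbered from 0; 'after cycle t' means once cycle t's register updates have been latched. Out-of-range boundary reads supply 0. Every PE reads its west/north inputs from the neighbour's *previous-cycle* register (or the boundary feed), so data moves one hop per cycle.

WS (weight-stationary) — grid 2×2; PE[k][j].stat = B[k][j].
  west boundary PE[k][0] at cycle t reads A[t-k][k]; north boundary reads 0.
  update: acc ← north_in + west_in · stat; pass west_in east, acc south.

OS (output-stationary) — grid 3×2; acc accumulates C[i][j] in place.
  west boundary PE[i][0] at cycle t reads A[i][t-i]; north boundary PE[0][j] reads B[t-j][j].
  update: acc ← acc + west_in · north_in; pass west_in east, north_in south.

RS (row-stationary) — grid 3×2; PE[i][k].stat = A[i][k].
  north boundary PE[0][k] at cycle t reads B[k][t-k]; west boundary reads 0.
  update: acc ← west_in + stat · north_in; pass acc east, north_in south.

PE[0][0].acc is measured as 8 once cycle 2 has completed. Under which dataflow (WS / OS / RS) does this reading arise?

WS [2×2] PE[0][0] across cycles:
  step 0 · PE0,0: acc=10; fwd→5 fwd↓10
  step 1 · PE0,0: acc=18; fwd→9 fwd↓18
  step 2 · PE0,0: acc=8; fwd→4 fwd↓8
OS [3×2] PE[0][0] across cycles:
  step 0 · PE0,0: acc=10; fwd→5 fwd↓2
  step 1 · PE0,0: acc=24; fwd→7 fwd↓2
  step 2 · PE0,0: acc=24; fwd→0 fwd↓0
RS [3×2] PE[0][0] across cycles:
  step 0 · PE0,0: acc=10; fwd→10 fwd↓2
  step 1 · PE0,0: acc=35; fwd→35 fwd↓7
  step 2 · PE0,0: acc=0; fwd→0 fwd↓0

dataflow = WS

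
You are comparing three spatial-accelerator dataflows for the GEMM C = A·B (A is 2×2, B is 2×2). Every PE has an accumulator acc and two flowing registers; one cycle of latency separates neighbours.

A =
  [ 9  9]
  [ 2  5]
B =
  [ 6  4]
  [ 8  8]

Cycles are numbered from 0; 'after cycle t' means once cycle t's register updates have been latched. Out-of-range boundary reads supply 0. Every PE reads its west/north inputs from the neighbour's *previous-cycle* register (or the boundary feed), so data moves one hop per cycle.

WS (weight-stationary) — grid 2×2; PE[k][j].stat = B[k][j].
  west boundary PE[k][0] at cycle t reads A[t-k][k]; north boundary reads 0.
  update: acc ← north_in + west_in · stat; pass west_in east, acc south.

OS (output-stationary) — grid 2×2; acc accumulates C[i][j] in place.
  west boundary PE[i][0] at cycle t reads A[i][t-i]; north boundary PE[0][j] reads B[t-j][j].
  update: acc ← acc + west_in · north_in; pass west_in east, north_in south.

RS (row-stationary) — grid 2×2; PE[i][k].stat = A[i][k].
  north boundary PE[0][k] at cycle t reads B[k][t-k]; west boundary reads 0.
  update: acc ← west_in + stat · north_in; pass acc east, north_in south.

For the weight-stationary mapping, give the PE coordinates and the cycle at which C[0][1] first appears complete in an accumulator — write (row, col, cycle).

WS — PE[1][1] is where C[0][1] collects:
  @0  [1,1]  acc 0  |  →0  ↓0
  @1  [1,1]  acc 0  |  →0  ↓0
  @2  [1,1]  acc 108  |  →9  ↓108

(row, col, cycle) = (1, 1, 2)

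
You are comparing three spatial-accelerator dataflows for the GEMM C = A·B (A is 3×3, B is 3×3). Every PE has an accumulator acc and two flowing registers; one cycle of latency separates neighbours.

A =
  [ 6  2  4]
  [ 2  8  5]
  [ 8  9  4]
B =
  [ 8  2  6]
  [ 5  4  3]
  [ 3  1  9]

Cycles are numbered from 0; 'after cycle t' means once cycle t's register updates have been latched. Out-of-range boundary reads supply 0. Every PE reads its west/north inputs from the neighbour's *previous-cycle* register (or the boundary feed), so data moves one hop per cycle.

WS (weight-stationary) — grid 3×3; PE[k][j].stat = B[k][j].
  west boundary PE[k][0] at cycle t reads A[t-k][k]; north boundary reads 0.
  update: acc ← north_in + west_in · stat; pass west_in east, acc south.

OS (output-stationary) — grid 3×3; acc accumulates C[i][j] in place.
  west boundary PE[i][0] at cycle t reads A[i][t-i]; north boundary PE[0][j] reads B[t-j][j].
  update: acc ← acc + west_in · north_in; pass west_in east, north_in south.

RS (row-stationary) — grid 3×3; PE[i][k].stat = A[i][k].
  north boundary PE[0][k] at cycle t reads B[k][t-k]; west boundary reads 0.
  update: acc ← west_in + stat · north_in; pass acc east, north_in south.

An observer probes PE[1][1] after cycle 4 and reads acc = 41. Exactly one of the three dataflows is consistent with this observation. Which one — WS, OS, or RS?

— WS: 3×3; PE[1][1] trace:
  cycle 0: PE[1][1] → acc 0, east 0, south 0
  cycle 1: PE[1][1] → acc 0, east 0, south 0
  cycle 2: PE[1][1] → acc 20, east 2, south 20
  cycle 3: PE[1][1] → acc 36, east 8, south 36
  cycle 4: PE[1][1] → acc 52, east 9, south 52
— OS: 3×3; PE[1][1] trace:
  cycle 0: PE[1][1] → acc 0, east 0, south 0
  cycle 1: PE[1][1] → acc 0, east 0, south 0
  cycle 2: PE[1][1] → acc 4, east 2, south 2
  cycle 3: PE[1][1] → acc 36, east 8, south 4
  cycle 4: PE[1][1] → acc 41, east 5, south 1
— RS: 3×3; PE[1][1] trace:
  cycle 0: PE[1][1] → acc 0, east 0, south 0
  cycle 1: PE[1][1] → acc 0, east 0, south 0
  cycle 2: PE[1][1] → acc 56, east 56, south 5
  cycle 3: PE[1][1] → acc 36, east 36, south 4
  cycle 4: PE[1][1] → acc 36, east 36, south 3

dataflow = OS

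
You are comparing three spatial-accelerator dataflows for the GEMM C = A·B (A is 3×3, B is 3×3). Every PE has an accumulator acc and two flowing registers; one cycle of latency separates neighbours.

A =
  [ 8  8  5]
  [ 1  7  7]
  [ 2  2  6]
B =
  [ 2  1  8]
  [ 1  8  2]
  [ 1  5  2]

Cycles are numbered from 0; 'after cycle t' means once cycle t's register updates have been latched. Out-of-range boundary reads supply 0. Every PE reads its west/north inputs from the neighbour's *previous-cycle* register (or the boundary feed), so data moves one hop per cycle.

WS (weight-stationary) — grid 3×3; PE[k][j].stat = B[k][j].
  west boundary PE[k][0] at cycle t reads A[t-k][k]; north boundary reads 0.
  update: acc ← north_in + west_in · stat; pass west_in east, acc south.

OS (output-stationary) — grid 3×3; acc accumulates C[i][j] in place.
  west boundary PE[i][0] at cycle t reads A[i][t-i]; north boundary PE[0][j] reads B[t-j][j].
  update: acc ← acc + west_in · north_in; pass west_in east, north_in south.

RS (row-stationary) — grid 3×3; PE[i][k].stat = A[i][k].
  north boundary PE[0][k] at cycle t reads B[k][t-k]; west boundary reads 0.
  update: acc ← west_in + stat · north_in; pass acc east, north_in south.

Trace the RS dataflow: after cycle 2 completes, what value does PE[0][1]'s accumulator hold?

PE[0][1].acc = 72

Tracing RS — 3×3 array, target PE[0][1]:
  [0] (0,0) acc=16 (h:16 v:2)
  [0] (0,1) acc=0 (h:0 v:0)
  [1] (0,0) acc=8 (h:8 v:1)
  [1] (0,1) acc=24 (h:24 v:1)
  [2] (0,0) acc=64 (h:64 v:8)
  [2] (0,1) acc=72 (h:72 v:8)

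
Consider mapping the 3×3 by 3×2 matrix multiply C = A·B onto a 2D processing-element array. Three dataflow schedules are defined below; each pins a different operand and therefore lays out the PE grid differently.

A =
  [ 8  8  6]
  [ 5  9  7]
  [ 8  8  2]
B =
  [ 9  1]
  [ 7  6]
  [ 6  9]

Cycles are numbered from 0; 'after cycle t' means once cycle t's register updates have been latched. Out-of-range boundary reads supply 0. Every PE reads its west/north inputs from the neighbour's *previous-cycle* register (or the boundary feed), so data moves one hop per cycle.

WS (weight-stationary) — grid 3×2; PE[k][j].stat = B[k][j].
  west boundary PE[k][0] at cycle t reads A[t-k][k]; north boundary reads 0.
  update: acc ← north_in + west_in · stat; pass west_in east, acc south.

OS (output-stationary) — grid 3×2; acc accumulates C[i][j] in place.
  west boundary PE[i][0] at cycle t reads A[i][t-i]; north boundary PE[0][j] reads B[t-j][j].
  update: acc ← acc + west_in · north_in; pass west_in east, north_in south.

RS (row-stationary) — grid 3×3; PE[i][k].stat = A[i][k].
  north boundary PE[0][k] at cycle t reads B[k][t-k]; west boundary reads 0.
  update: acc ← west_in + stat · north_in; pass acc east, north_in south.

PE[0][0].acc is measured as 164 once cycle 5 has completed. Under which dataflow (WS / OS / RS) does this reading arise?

WS [3×2] PE[0][0] across cycles:
  after 0 — PE[0][0] acc=72, pass-E 8, pass-S 72
  after 1 — PE[0][0] acc=45, pass-E 5, pass-S 45
  after 2 — PE[0][0] acc=72, pass-E 8, pass-S 72
  after 3 — PE[0][0] acc=0, pass-E 0, pass-S 0
  after 4 — PE[0][0] acc=0, pass-E 0, pass-S 0
  after 5 — PE[0][0] acc=0, pass-E 0, pass-S 0
OS [3×2] PE[0][0] across cycles:
  after 0 — PE[0][0] acc=72, pass-E 8, pass-S 9
  after 1 — PE[0][0] acc=128, pass-E 8, pass-S 7
  after 2 — PE[0][0] acc=164, pass-E 6, pass-S 6
  after 3 — PE[0][0] acc=164, pass-E 0, pass-S 0
  after 4 — PE[0][0] acc=164, pass-E 0, pass-S 0
  after 5 — PE[0][0] acc=164, pass-E 0, pass-S 0
RS [3×3] PE[0][0] across cycles:
  after 0 — PE[0][0] acc=72, pass-E 72, pass-S 9
  after 1 — PE[0][0] acc=8, pass-E 8, pass-S 1
  after 2 — PE[0][0] acc=0, pass-E 0, pass-S 0
  after 3 — PE[0][0] acc=0, pass-E 0, pass-S 0
  after 4 — PE[0][0] acc=0, pass-E 0, pass-S 0
  after 5 — PE[0][0] acc=0, pass-E 0, pass-S 0

dataflow = OS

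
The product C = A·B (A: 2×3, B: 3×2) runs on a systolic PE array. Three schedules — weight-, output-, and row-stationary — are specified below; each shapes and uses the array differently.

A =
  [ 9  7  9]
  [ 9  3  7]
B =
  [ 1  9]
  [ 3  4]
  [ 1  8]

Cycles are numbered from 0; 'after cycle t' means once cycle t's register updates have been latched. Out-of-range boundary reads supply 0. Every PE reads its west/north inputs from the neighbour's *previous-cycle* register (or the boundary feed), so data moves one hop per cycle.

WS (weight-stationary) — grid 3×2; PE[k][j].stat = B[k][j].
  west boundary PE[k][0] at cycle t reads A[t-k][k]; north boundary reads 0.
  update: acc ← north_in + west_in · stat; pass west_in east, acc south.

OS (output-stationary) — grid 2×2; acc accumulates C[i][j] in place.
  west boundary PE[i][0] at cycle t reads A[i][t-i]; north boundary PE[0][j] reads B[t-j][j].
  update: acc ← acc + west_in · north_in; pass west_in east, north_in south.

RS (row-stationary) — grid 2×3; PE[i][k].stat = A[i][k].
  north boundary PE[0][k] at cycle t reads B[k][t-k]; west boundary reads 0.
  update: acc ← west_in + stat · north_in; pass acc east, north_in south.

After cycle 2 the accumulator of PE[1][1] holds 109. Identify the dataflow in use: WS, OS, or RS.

WS [3×2] PE[1][1] across cycles:
  step 0 · PE1,1: acc=0; fwd→0 fwd↓0
  step 1 · PE1,1: acc=0; fwd→0 fwd↓0
  step 2 · PE1,1: acc=109; fwd→7 fwd↓109
OS [2×2] PE[1][1] across cycles:
  step 0 · PE1,1: acc=0; fwd→0 fwd↓0
  step 1 · PE1,1: acc=0; fwd→0 fwd↓0
  step 2 · PE1,1: acc=81; fwd→9 fwd↓9
RS [2×3] PE[1][1] across cycles:
  step 0 · PE1,1: acc=0; fwd→0 fwd↓0
  step 1 · PE1,1: acc=0; fwd→0 fwd↓0
  step 2 · PE1,1: acc=18; fwd→18 fwd↓3

dataflow = WS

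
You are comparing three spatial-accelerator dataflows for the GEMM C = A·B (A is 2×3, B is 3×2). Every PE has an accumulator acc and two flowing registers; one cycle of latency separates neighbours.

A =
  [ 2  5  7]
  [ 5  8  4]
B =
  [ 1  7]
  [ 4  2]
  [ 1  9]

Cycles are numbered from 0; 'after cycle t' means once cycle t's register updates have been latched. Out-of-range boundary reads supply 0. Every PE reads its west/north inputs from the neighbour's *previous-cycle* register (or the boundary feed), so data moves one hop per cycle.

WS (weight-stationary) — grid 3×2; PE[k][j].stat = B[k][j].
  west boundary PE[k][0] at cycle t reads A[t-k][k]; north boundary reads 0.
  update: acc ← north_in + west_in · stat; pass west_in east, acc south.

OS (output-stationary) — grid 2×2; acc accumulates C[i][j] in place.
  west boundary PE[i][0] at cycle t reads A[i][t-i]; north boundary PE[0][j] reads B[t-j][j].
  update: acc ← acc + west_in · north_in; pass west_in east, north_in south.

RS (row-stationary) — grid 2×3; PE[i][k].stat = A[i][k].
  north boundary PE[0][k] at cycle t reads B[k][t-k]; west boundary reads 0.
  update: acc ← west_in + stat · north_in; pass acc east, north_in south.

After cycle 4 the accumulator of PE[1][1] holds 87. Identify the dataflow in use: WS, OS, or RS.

Under WS (3×2), PE[1][1]:
  [0] (1,1) acc=0 (h:0 v:0)
  [1] (1,1) acc=0 (h:0 v:0)
  [2] (1,1) acc=24 (h:5 v:24)
  [3] (1,1) acc=51 (h:8 v:51)
  [4] (1,1) acc=0 (h:0 v:0)
Under OS (2×2), PE[1][1]:
  [0] (1,1) acc=0 (h:0 v:0)
  [1] (1,1) acc=0 (h:0 v:0)
  [2] (1,1) acc=35 (h:5 v:7)
  [3] (1,1) acc=51 (h:8 v:2)
  [4] (1,1) acc=87 (h:4 v:9)
Under RS (2×3), PE[1][1]:
  [0] (1,1) acc=0 (h:0 v:0)
  [1] (1,1) acc=0 (h:0 v:0)
  [2] (1,1) acc=37 (h:37 v:4)
  [3] (1,1) acc=51 (h:51 v:2)
  [4] (1,1) acc=0 (h:0 v:0)

dataflow = OS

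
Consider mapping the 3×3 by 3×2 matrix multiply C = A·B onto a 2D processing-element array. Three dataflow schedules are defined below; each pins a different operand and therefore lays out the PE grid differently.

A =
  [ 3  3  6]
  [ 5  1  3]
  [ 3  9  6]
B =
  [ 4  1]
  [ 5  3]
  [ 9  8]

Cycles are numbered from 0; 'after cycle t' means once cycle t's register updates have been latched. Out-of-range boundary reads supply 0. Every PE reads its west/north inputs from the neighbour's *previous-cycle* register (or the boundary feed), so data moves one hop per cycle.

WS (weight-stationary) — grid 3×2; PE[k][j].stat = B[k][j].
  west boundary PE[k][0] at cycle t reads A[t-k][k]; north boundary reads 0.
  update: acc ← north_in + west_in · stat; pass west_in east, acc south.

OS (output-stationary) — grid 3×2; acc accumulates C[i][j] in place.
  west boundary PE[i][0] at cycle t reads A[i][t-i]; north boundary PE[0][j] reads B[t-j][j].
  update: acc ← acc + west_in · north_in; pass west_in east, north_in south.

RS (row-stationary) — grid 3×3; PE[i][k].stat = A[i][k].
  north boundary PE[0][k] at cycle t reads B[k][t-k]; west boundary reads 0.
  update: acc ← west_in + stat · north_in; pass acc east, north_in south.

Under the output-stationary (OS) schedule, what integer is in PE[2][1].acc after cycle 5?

Tracing OS — 3×2 array, target PE[2][1]:
  t=0 PE[1][1]: acc=0 h=0 v=0
  t=0 PE[2][0]: acc=0 h=0 v=0
  t=0 PE[2][1]: acc=0 h=0 v=0
  t=1 PE[1][1]: acc=0 h=0 v=0
  t=1 PE[2][0]: acc=0 h=0 v=0
  t=1 PE[2][1]: acc=0 h=0 v=0
  t=2 PE[1][1]: acc=5 h=5 v=1
  t=2 PE[2][0]: acc=12 h=3 v=4
  t=2 PE[2][1]: acc=0 h=0 v=0
  t=3 PE[1][1]: acc=8 h=1 v=3
  t=3 PE[2][0]: acc=57 h=9 v=5
  t=3 PE[2][1]: acc=3 h=3 v=1
  t=4 PE[1][1]: acc=32 h=3 v=8
  t=4 PE[2][0]: acc=111 h=6 v=9
  t=4 PE[2][1]: acc=30 h=9 v=3
  t=5 PE[1][1]: acc=32 h=0 v=0
  t=5 PE[2][0]: acc=111 h=0 v=0
  t=5 PE[2][1]: acc=78 h=6 v=8

PE[2][1].acc = 78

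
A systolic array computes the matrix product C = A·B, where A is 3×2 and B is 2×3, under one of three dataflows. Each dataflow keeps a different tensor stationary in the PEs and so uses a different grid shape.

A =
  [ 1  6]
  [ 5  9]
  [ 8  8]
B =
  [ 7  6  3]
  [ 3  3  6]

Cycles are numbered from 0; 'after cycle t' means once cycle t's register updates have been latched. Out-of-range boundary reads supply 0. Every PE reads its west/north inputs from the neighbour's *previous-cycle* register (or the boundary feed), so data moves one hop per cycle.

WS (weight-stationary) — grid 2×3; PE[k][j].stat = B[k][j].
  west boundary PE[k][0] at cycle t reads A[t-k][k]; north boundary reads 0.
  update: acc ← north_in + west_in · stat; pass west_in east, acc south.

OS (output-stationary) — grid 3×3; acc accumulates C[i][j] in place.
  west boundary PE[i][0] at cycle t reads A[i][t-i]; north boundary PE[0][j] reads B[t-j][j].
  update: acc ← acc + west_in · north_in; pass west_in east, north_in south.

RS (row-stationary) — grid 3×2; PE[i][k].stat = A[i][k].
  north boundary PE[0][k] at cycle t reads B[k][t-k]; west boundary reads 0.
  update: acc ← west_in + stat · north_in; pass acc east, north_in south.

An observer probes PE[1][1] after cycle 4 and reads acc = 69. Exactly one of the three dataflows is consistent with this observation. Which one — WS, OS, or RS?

dataflow = RS

WS [2×3] PE[1][1] across cycles:
  0: (1,1).acc=0  regs=<0,0>
  1: (1,1).acc=0  regs=<0,0>
  2: (1,1).acc=24  regs=<6,24>
  3: (1,1).acc=57  regs=<9,57>
  4: (1,1).acc=72  regs=<8,72>
OS [3×3] PE[1][1] across cycles:
  0: (1,1).acc=0  regs=<0,0>
  1: (1,1).acc=0  regs=<0,0>
  2: (1,1).acc=30  regs=<5,6>
  3: (1,1).acc=57  regs=<9,3>
  4: (1,1).acc=57  regs=<0,0>
RS [3×2] PE[1][1] across cycles:
  0: (1,1).acc=0  regs=<0,0>
  1: (1,1).acc=0  regs=<0,0>
  2: (1,1).acc=62  regs=<62,3>
  3: (1,1).acc=57  regs=<57,3>
  4: (1,1).acc=69  regs=<69,6>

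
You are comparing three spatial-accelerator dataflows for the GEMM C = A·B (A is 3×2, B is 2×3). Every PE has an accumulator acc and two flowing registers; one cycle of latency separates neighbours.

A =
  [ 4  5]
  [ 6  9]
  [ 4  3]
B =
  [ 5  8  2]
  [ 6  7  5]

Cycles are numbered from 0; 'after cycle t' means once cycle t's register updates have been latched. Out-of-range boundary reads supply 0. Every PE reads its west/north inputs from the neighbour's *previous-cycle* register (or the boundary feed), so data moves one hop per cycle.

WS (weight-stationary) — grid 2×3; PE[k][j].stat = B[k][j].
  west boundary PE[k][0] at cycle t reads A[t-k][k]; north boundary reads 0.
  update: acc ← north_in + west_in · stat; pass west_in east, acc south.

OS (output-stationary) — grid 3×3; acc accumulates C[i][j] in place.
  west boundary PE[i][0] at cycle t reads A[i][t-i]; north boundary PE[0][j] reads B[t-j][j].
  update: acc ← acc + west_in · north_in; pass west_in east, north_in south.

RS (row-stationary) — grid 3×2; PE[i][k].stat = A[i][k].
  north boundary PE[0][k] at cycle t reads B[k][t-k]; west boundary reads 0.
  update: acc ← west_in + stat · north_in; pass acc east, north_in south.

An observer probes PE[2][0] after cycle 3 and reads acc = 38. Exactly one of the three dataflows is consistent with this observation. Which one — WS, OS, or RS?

dataflow = OS

WS: PE[2][0] is outside its 2×3 grid.
Under OS (3×3), PE[2][0]:
  after 0 — PE[2][0] acc=0, pass-E 0, pass-S 0
  after 1 — PE[2][0] acc=0, pass-E 0, pass-S 0
  after 2 — PE[2][0] acc=20, pass-E 4, pass-S 5
  after 3 — PE[2][0] acc=38, pass-E 3, pass-S 6
Under RS (3×2), PE[2][0]:
  after 0 — PE[2][0] acc=0, pass-E 0, pass-S 0
  after 1 — PE[2][0] acc=0, pass-E 0, pass-S 0
  after 2 — PE[2][0] acc=20, pass-E 20, pass-S 5
  after 3 — PE[2][0] acc=32, pass-E 32, pass-S 8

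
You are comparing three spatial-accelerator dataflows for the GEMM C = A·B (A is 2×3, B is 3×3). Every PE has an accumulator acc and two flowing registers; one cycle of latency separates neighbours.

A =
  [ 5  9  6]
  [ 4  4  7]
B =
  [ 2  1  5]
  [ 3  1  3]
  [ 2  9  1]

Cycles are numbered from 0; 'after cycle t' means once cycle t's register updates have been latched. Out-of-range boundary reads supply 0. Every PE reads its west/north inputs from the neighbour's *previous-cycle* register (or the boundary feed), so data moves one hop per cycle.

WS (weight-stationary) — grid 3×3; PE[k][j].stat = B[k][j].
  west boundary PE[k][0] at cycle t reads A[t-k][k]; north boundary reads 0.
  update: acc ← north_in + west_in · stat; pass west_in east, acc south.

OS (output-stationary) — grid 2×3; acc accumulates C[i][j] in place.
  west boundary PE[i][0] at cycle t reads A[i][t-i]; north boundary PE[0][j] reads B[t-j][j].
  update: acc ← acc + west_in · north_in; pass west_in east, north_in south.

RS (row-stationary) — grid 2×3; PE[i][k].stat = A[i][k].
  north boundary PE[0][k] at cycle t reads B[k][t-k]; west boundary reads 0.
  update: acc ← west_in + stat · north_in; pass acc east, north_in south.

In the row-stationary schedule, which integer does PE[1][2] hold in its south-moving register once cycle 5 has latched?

register = 1

RS on a 2×3 grid — tracing PE[1][2] and its feeders:
  c0 r0c2: 0 / 0 / 0
  c0 r1c1: 0 / 0 / 0
  c0 r1c2: 0 / 0 / 0
  c1 r0c2: 0 / 0 / 0
  c1 r1c1: 0 / 0 / 0
  c1 r1c2: 0 / 0 / 0
  c2 r0c2: 49 / 49 / 2
  c2 r1c1: 20 / 20 / 3
  c2 r1c2: 0 / 0 / 0
  c3 r0c2: 68 / 68 / 9
  c3 r1c1: 8 / 8 / 1
  c3 r1c2: 34 / 34 / 2
  c4 r0c2: 58 / 58 / 1
  c4 r1c1: 32 / 32 / 3
  c4 r1c2: 71 / 71 / 9
  c5 r0c2: 0 / 0 / 0
  c5 r1c1: 0 / 0 / 0
  c5 r1c2: 39 / 39 / 1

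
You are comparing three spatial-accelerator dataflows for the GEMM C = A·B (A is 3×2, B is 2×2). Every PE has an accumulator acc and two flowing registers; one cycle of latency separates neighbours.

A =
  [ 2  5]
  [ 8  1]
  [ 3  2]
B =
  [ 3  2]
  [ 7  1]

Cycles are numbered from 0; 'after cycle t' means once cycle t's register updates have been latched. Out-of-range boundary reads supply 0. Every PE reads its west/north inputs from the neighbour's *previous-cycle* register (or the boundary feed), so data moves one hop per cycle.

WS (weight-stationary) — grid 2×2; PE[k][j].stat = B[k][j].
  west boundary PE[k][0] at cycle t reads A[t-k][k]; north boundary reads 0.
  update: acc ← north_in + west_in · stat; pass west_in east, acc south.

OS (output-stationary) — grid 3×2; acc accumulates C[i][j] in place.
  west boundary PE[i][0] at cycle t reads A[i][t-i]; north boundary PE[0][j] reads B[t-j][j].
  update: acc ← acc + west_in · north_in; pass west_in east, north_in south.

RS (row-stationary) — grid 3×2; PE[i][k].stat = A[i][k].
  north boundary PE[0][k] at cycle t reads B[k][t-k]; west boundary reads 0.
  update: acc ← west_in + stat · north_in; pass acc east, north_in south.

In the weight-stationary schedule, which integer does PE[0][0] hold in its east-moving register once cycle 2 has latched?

register = 3

WS 2×2: PE[0][0] cycle-by-cycle (with neighbour feeds):
  c0 r0c0: 6 / 2 / 6
  c1 r0c0: 24 / 8 / 24
  c2 r0c0: 9 / 3 / 9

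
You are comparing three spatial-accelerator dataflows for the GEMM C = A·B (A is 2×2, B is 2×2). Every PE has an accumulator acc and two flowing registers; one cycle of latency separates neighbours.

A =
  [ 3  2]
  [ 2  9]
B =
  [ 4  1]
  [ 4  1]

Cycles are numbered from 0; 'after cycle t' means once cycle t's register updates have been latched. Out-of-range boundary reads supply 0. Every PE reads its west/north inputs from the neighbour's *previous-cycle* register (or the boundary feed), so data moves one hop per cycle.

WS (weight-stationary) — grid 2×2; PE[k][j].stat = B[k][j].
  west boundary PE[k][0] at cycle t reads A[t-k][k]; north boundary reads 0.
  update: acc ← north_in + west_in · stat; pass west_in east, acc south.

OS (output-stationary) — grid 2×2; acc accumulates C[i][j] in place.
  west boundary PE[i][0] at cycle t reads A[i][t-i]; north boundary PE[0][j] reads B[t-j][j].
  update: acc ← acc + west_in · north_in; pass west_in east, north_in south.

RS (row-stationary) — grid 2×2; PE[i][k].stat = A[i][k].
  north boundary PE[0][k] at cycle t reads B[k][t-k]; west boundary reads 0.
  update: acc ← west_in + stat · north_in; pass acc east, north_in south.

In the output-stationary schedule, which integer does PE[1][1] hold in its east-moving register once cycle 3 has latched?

register = 9

OS on a 2×2 grid — tracing PE[1][1] and its feeders:
  [0] (0,1) acc=0 (h:0 v:0)
  [0] (1,0) acc=0 (h:0 v:0)
  [0] (1,1) acc=0 (h:0 v:0)
  [1] (0,1) acc=3 (h:3 v:1)
  [1] (1,0) acc=8 (h:2 v:4)
  [1] (1,1) acc=0 (h:0 v:0)
  [2] (0,1) acc=5 (h:2 v:1)
  [2] (1,0) acc=44 (h:9 v:4)
  [2] (1,1) acc=2 (h:2 v:1)
  [3] (0,1) acc=5 (h:0 v:0)
  [3] (1,0) acc=44 (h:0 v:0)
  [3] (1,1) acc=11 (h:9 v:1)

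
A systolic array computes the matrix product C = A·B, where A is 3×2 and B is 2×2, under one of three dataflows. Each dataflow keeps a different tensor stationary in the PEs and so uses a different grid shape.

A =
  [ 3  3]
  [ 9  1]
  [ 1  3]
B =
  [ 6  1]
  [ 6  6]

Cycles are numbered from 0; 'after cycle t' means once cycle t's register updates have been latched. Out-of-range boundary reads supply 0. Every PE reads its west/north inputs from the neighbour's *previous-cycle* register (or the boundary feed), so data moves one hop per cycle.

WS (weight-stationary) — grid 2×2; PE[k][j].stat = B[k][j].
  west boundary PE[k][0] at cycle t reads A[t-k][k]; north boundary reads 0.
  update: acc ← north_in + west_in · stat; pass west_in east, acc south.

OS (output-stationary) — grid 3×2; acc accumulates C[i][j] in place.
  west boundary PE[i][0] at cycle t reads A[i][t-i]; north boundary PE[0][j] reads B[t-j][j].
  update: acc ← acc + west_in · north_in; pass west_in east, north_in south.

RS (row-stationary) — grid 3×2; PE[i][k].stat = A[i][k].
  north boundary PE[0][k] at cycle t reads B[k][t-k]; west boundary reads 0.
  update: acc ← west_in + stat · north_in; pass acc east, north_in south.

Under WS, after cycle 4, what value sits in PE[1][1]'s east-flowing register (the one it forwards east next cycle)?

register = 3

Tracing WS — 2×2 array, target PE[1][1]:
  t=0 PE[0][1]: acc=0 h=0 v=0
  t=0 PE[1][0]: acc=0 h=0 v=0
  t=0 PE[1][1]: acc=0 h=0 v=0
  t=1 PE[0][1]: acc=3 h=3 v=3
  t=1 PE[1][0]: acc=36 h=3 v=36
  t=1 PE[1][1]: acc=0 h=0 v=0
  t=2 PE[0][1]: acc=9 h=9 v=9
  t=2 PE[1][0]: acc=60 h=1 v=60
  t=2 PE[1][1]: acc=21 h=3 v=21
  t=3 PE[0][1]: acc=1 h=1 v=1
  t=3 PE[1][0]: acc=24 h=3 v=24
  t=3 PE[1][1]: acc=15 h=1 v=15
  t=4 PE[0][1]: acc=0 h=0 v=0
  t=4 PE[1][0]: acc=0 h=0 v=0
  t=4 PE[1][1]: acc=19 h=3 v=19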